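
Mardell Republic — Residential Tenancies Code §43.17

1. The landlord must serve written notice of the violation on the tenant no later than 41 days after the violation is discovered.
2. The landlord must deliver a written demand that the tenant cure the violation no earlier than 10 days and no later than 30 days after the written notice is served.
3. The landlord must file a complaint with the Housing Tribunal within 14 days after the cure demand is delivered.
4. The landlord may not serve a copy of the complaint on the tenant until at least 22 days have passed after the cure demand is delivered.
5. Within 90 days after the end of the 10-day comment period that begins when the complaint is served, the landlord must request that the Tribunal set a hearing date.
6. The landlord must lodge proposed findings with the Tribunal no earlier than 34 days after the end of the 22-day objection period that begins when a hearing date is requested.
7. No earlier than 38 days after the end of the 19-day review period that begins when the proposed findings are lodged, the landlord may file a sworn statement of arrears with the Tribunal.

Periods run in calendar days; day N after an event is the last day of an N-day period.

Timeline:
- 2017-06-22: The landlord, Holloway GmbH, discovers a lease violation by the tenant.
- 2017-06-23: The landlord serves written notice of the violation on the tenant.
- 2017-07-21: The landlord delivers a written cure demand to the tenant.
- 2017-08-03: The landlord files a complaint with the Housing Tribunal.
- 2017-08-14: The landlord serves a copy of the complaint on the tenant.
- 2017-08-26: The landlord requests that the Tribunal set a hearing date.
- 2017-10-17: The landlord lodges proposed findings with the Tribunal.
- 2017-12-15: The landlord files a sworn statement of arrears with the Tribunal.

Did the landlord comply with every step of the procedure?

No

Step 1 — counting 41 days from 2017-06-22 (when the violation is discovered) gives a deadline of 2017-08-02; 2017-06-23 is within that limit.
Step 2 — 10 and 30 days from 2017-06-23 (when the written notice is served) are 2017-07-03 and 2017-07-23 respectively; 2017-07-21 falls inside that range.
Step 3 — counting 14 days from 2017-07-21 (when the cure demand is delivered) gives a deadline of 2017-08-04; 2017-08-03 is within that limit.
Step 4 — must wait 22 days from 2017-07-21 (when the cure demand is delivered), so not before 2017-08-12; done 2017-08-14, after the minimum wait.
Step 5 — counting 90 days from 2017-08-24 (end of the 10-day comment period, which began when the complaint is served on 2017-08-14) gives a deadline of 2017-11-22; completed 2017-08-26, before the deadline.
Step 6 — must wait 34 days from 2017-09-17 (end of the 22-day objection period, which began when a hearing date is requested on 2017-08-26), so not before 2017-10-21; done 2017-10-17 — 4 days too early.
The procedure was therefore not followed at step 6.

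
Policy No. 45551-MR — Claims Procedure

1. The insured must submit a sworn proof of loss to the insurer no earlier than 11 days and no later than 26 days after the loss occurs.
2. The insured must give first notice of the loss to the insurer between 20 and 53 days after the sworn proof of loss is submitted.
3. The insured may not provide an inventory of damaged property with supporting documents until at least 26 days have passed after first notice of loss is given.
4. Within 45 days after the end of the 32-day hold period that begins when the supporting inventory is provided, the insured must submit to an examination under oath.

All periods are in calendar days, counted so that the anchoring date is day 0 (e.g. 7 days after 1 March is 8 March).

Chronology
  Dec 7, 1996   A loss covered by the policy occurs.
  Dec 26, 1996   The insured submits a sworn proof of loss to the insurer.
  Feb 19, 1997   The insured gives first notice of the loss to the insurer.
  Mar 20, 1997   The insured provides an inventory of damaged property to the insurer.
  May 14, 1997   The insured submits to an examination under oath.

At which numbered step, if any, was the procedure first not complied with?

Step 1: the window is 11–26 days after Dec 7, 1996 (when the loss occurs), so Dec 18, 1996 through Jan 2, 1997; Dec 26, 1996 falls inside that range.
Step 2: the window is 20–53 days after Dec 26, 1996 (when the sworn proof of loss is submitted), so Jan 15, 1997 through Feb 17, 1997; done Feb 19, 1997 — 2 days after the window closed.
The procedure was therefore not followed at step 2.

Step 2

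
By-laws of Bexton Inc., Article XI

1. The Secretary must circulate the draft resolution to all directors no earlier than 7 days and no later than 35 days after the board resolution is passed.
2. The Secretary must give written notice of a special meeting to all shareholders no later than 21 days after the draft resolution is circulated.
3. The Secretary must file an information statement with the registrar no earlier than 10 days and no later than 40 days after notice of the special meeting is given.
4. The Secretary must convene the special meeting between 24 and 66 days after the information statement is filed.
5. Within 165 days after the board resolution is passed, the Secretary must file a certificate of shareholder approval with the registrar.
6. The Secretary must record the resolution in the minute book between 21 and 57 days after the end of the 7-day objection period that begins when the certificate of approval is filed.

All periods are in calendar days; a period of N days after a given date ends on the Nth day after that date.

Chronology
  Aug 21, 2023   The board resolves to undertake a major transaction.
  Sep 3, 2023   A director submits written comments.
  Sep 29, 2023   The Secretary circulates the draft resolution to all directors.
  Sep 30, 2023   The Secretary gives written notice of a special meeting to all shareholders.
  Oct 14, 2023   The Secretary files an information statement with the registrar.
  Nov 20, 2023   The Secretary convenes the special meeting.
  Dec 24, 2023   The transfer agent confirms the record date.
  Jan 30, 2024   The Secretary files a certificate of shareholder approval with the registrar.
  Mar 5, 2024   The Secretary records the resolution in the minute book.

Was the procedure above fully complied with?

Step 1: the window is 7–35 days after Aug 21, 2023 (when the board resolution is passed), so Aug 28, 2023 through Sep 25, 2023; Sep 29, 2023 is 4 days past the end of the window.

No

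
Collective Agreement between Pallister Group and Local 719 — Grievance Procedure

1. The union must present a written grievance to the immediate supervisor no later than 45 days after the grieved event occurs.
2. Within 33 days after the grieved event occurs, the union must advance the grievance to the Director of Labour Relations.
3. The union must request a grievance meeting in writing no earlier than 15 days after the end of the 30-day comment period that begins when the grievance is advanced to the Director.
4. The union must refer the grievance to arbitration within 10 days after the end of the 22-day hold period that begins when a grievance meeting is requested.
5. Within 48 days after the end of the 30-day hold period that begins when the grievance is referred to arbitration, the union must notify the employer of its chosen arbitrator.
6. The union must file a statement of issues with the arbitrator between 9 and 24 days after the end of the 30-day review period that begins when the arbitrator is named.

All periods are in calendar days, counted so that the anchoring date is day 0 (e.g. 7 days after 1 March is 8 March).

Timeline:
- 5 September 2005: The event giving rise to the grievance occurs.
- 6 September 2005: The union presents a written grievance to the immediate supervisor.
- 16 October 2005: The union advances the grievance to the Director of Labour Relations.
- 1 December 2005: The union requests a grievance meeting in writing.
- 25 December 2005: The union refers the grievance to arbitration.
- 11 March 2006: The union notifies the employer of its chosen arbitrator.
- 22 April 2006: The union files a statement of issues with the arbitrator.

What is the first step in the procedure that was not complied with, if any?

Step 1 — counting 45 days from 5 September 2005 (when the grieved event occurs) gives a deadline of 20 October 2005; 6 September 2005 is within that limit.
Step 2 — counting 33 days from 5 September 2005 (when the grieved event occurs) gives a deadline of 8 October 2005; done 16 October 2005 — 8 days late.

Step 2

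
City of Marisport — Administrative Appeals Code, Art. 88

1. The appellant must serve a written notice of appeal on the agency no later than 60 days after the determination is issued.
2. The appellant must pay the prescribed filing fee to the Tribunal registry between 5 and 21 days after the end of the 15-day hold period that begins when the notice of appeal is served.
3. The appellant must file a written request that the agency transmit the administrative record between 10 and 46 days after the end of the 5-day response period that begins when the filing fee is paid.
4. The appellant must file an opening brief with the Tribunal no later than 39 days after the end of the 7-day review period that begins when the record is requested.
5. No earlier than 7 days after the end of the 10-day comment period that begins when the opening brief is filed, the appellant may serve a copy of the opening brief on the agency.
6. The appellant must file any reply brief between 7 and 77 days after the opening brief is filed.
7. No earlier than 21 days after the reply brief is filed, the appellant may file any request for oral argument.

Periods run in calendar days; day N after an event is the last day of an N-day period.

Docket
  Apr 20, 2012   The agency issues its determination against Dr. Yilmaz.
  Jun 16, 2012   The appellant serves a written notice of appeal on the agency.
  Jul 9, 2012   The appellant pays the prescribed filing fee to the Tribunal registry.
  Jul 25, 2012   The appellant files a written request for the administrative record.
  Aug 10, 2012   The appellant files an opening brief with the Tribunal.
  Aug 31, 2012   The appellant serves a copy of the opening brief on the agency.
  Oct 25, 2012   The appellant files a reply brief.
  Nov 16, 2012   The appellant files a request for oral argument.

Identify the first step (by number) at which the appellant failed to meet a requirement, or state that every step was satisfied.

None — every step was satisfied

Step 1 — counting 60 days from Apr 20, 2012 (when the determination is issued) gives a deadline of Jun 19, 2012; Jun 16, 2012 is within that limit.
Step 2 — 5 and 21 days from Jul 1, 2012 (end of the 15-day hold period, which began when the notice of appeal is served on Jun 16, 2012) are Jul 6, 2012 and Jul 22, 2012 respectively; done Jul 9, 2012 — within the window.
Step 3 — 10 and 46 days from Jul 14, 2012 (end of the 5-day response period, which began when the filing fee is paid on Jul 9, 2012) are Jul 24, 2012 and Aug 29, 2012 respectively; Jul 25, 2012 falls inside that range.
Step 4 — counting 39 days from Aug 1, 2012 (end of the 7-day review period, which began when the record is requested on Jul 25, 2012) gives a deadline of Sep 9, 2012; Aug 10, 2012 is within that limit.
Step 5 — must wait 7 days from Aug 20, 2012 (end of the 10-day comment period, which began when the opening brief is filed on Aug 10, 2012), so not before Aug 27, 2012; Aug 31, 2012 is on or after that date.
Step 6 — 7 and 77 days from Aug 10, 2012 (when the opening brief is filed) are Aug 17, 2012 and Oct 26, 2012 respectively; done Oct 25, 2012 — within the window.
Step 7 — must wait 21 days from Oct 25, 2012 (when the reply brief is filed), so not before Nov 15, 2012; done Nov 16, 2012, after the minimum wait.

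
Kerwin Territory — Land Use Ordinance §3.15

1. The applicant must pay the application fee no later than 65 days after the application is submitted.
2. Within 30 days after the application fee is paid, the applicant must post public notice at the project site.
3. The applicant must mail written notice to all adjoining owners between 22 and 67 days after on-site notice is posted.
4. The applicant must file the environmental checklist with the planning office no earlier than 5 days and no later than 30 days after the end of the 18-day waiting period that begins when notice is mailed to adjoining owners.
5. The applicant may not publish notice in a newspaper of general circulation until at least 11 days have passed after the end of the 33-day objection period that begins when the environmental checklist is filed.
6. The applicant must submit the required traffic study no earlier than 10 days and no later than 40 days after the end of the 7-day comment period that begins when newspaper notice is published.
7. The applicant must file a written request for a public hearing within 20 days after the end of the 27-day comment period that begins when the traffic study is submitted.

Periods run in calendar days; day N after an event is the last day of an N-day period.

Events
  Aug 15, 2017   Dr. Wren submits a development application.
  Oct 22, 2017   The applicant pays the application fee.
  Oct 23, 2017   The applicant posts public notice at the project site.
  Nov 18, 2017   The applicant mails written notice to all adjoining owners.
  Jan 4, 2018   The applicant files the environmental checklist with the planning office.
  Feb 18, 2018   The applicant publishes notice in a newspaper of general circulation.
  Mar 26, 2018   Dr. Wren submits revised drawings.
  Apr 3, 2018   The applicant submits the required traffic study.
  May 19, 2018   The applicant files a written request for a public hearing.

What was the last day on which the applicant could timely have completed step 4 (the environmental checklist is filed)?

Jan 5, 2018

Notice is mailed to adjoining owners on Nov 18, 2017; the 18-day waiting period therefore ends Dec 6, 2017, and step 4 runs from that date. The window is 5–30 days after Dec 6, 2017; it closes on Jan 5, 2018.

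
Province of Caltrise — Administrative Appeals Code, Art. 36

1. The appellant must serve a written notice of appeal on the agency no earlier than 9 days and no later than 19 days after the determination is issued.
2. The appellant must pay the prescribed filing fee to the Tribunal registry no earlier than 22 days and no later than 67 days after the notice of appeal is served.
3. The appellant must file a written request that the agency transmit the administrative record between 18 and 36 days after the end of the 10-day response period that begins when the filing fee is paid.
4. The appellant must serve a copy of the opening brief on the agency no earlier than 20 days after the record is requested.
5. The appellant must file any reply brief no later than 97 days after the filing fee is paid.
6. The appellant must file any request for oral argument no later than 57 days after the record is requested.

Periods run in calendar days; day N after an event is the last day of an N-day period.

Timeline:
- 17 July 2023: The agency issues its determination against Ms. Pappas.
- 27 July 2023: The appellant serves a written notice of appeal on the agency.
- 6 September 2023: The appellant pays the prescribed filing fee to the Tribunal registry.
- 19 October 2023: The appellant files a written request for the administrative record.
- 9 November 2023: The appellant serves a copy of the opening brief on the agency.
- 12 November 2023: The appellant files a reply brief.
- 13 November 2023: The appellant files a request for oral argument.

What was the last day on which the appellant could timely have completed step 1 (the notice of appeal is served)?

Step 1 runs from 17 July 2023, when the determination is issued. The window is 9–19 days after 17 July 2023; it closes on 5 August 2023.

5 August 2023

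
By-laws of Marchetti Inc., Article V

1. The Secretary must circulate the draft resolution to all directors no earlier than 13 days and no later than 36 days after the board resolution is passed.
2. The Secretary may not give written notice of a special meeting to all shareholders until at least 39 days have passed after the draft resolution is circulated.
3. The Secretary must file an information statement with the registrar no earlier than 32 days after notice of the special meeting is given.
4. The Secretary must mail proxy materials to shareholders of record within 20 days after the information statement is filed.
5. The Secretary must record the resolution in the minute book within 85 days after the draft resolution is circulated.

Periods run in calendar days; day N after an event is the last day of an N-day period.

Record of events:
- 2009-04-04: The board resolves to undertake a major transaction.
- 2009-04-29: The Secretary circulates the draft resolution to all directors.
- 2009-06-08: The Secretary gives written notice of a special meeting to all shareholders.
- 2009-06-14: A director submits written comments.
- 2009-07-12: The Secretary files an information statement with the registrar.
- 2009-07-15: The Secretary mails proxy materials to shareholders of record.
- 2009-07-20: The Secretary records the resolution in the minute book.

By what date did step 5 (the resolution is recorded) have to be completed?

2009-07-23

Step 5 runs from 2009-04-29, when the draft resolution is circulated. 85 days after 2009-04-29 is 2009-07-23.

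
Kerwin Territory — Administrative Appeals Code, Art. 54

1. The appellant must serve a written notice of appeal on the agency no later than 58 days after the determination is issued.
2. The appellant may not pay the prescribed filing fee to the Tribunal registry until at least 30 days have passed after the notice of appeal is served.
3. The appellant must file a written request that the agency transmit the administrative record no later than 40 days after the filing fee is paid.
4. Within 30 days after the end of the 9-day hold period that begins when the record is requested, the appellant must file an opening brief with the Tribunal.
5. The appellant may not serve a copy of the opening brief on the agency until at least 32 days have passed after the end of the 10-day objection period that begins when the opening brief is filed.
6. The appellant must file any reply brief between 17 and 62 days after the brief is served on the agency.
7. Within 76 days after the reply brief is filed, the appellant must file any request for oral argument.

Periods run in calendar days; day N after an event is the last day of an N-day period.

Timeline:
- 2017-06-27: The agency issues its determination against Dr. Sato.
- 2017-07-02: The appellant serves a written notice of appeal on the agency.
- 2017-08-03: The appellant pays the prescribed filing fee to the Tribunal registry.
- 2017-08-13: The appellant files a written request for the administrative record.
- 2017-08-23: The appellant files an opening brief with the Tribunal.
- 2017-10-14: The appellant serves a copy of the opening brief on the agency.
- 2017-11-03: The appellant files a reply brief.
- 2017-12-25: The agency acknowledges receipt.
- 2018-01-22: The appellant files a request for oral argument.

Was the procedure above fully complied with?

Step 1 — counting 58 days from 2017-06-27 (when the determination is issued) gives a deadline of 2017-08-24; completed 2017-07-02, before the deadline.
Step 2 — must wait 30 days from 2017-07-02 (when the notice of appeal is served), so not before 2017-08-01; done 2017-08-03, after the minimum wait.
Step 3 — counting 40 days from 2017-08-03 (when the filing fee is paid) gives a deadline of 2017-09-12; completed 2017-08-13, before the deadline.
Step 4 — counting 30 days from 2017-08-22 (end of the 9-day hold period, which began when the record is requested on 2017-08-13) gives a deadline of 2017-09-21; completed 2017-08-23, before the deadline.
Step 5 — must wait 32 days from 2017-09-02 (end of the 10-day objection period, which began when the opening brief is filed on 2017-08-23), so not before 2017-10-04; 2017-10-14 is on or after that date.
Step 6 — 17 and 62 days from 2017-10-14 (when the brief is served on the agency) are 2017-10-31 and 2017-12-15 respectively; 2017-11-03 falls inside that range.
Step 7 — counting 76 days from 2017-11-03 (when the reply brief is filed) gives a deadline of 2018-01-18; done 2018-01-22 — 4 days late.

No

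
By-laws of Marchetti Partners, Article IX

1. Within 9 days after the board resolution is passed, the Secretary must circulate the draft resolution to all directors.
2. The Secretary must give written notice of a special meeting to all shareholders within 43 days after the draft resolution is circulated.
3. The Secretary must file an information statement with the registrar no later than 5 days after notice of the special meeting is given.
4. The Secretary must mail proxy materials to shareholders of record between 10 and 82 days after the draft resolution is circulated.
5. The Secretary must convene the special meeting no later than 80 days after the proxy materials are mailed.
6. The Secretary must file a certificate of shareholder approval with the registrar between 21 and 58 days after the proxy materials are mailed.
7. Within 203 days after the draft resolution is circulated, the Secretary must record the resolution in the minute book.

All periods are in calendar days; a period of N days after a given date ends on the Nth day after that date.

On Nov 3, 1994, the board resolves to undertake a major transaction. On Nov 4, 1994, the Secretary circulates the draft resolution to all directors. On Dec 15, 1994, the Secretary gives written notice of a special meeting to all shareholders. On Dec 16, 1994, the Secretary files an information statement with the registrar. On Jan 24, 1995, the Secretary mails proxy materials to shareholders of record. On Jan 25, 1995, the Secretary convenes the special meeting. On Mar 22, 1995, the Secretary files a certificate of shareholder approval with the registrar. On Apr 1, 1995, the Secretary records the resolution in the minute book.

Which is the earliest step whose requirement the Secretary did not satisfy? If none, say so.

None — every step was satisfied

(1) due by Nov 3, 1994 + 9 days = Nov 12, 1994; Nov 4, 1994 is within that limit.
(2) due by Nov 4, 1994 + 43 days = Dec 17, 1994; completed Dec 15, 1994, before the deadline.
(3) due by Dec 15, 1994 + 5 days = Dec 20, 1994; completed Dec 16, 1994, before the deadline.
(4) the permitted window runs from Nov 4, 1994 + 10 = Nov 14, 1994 to Nov 4, 1994 + 82 = Jan 25, 1995; Jan 24, 1995 falls inside that range.
(5) due by Jan 24, 1995 + 80 days = Apr 14, 1995; completed Jan 25, 1995, before the deadline.
(6) the permitted window runs from Jan 24, 1995 + 21 = Feb 14, 1995 to Jan 24, 1995 + 58 = Mar 23, 1995; done Mar 22, 1995, which is between those dates.
(7) due by Nov 4, 1994 + 203 days = May 26, 1995; completed Apr 1, 1995, before the deadline.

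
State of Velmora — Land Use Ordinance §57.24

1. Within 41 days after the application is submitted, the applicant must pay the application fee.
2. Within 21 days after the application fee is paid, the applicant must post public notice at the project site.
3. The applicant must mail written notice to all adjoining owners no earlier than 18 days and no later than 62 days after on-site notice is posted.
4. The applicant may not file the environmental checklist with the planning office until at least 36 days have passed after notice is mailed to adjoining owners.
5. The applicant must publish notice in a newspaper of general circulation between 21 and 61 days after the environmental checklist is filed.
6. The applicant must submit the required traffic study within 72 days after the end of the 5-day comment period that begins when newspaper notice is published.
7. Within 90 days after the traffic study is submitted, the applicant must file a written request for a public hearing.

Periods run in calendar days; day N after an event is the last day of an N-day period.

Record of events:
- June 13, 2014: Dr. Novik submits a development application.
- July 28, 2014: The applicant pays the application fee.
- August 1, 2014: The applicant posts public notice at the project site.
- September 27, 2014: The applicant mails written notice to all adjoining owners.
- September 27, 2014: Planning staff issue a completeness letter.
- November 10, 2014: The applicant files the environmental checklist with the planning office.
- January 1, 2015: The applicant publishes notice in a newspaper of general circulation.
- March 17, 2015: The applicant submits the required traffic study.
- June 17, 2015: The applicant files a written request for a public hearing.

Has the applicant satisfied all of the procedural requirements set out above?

No

Step 1: 41 days after June 13, 2014 (when the application is submitted) is July 24, 2014; July 28, 2014 misses that deadline by 4 days.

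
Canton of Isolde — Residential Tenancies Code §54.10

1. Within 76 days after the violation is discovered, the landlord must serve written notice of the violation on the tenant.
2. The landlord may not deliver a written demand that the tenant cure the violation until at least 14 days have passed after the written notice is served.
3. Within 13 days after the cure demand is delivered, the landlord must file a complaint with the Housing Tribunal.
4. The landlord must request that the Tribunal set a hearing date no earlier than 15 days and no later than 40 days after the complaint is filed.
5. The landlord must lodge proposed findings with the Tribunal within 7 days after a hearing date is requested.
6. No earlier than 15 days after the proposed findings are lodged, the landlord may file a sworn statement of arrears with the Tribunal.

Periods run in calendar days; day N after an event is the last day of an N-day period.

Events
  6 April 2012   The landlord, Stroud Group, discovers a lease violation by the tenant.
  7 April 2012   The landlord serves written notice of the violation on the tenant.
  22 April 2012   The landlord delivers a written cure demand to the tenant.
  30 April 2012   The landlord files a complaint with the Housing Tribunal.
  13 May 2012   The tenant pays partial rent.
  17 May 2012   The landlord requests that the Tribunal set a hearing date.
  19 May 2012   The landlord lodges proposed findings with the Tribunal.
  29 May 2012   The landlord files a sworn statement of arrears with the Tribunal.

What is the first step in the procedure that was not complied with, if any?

Step 1: 76 days after 6 April 2012 (when the violation is discovered) is 21 June 2012; 7 April 2012 is within that limit.
Step 2: the earliest permitted date is 14 days after 7 April 2012 (when the written notice is served), i.e. 21 April 2012; done 22 April 2012 — permitted.
Step 3: 13 days after 22 April 2012 (when the cure demand is delivered) is 5 May 2012; done 30 April 2012 — timely.
Step 4: the window is 15–40 days after 30 April 2012 (when the complaint is filed), so 15 May 2012 through 9 June 2012; 17 May 2012 falls inside that range.
Step 5: 7 days after 17 May 2012 (when a hearing date is requested) is 24 May 2012; completed 19 May 2012, before the deadline.
Step 6: the earliest permitted date is 15 days after 19 May 2012 (when the proposed findings are lodged), i.e. 3 June 2012; done 29 May 2012 — 5 days too early.
Later steps need not be reached.

Step 6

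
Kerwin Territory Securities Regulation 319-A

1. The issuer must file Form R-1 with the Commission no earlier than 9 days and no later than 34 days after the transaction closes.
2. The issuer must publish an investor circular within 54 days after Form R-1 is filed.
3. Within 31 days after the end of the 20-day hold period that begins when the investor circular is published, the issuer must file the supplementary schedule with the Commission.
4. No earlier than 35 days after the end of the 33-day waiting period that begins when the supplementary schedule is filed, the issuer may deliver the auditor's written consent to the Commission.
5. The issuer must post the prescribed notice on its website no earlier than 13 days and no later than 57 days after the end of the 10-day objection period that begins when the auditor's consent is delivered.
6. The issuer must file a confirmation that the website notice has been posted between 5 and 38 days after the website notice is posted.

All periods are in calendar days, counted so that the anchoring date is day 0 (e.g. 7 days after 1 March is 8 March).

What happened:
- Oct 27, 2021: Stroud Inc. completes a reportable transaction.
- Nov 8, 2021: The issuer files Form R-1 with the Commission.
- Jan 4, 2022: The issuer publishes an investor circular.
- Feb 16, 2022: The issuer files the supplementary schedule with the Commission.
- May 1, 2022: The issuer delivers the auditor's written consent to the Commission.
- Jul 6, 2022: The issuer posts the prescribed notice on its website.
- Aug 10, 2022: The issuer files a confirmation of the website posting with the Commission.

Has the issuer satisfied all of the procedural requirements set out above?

No

Step 1: the window is 9–34 days after Oct 27, 2021 (when the transaction closes), so Nov 5, 2021 through Nov 30, 2021; Nov 8, 2021 falls inside that range.
Step 2: 54 days after Nov 8, 2021 (when Form R-1 is filed) is Jan 1, 2022; not done until Jan 4, 2022, 3 days after the deadline.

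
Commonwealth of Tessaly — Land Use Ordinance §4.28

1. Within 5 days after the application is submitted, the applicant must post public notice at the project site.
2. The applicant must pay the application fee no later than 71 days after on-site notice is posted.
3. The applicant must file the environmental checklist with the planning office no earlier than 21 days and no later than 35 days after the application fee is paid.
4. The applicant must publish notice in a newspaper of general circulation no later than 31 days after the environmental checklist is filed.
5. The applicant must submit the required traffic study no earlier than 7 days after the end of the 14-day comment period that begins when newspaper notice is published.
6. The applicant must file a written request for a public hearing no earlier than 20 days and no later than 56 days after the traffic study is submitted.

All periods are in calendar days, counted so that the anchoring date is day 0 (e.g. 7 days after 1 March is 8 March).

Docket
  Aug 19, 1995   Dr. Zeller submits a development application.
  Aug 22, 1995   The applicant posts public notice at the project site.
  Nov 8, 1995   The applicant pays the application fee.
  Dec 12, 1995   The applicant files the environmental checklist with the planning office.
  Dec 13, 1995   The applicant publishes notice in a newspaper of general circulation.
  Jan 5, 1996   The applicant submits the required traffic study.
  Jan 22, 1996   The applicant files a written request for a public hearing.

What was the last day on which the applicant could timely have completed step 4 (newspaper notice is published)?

Jan 12, 1996

Step 4 runs from Dec 12, 1995, when the environmental checklist is filed. 31 days after Dec 12, 1995 is Jan 12, 1996.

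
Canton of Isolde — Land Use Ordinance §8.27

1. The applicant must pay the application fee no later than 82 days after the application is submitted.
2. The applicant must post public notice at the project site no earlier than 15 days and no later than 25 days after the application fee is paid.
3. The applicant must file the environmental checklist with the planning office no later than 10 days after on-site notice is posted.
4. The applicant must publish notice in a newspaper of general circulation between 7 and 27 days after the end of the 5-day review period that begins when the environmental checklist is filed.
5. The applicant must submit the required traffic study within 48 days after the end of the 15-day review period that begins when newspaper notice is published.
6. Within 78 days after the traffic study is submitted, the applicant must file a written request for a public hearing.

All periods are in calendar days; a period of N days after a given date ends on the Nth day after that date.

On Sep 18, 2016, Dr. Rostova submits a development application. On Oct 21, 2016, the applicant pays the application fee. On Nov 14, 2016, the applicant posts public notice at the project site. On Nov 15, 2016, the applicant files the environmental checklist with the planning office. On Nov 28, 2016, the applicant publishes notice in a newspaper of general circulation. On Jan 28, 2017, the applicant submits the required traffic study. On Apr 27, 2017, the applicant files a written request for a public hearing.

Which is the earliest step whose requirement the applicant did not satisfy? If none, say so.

Step 1: 82 days after Sep 18, 2016 (when the application is submitted) is Dec 9, 2016; completed Oct 21, 2016, before the deadline.
Step 2: the window is 15–25 days after Oct 21, 2016 (when the application fee is paid), so Nov 5, 2016 through Nov 15, 2016; done Nov 14, 2016, which is between those dates.
Step 3: 10 days after Nov 14, 2016 (when on-site notice is posted) is Nov 24, 2016; done Nov 15, 2016 — timely.
Step 4: the window is 7–27 days after Nov 20, 2016 (end of the 5-day review period, which began when the environmental checklist is filed on Nov 15, 2016), so Nov 27, 2016 through Dec 17, 2016; done Nov 28, 2016, which is between those dates.
Step 5: 48 days after Dec 13, 2016 (end of the 15-day review period, which began when newspaper notice is published on Nov 28, 2016) is Jan 30, 2017; Jan 28, 2017 is within that limit.
Step 6: 78 days after Jan 28, 2017 (when the traffic study is submitted) is Apr 16, 2017; not done until Apr 27, 2017, 11 days after the deadline.
That is the first point of non-compliance.

Step 6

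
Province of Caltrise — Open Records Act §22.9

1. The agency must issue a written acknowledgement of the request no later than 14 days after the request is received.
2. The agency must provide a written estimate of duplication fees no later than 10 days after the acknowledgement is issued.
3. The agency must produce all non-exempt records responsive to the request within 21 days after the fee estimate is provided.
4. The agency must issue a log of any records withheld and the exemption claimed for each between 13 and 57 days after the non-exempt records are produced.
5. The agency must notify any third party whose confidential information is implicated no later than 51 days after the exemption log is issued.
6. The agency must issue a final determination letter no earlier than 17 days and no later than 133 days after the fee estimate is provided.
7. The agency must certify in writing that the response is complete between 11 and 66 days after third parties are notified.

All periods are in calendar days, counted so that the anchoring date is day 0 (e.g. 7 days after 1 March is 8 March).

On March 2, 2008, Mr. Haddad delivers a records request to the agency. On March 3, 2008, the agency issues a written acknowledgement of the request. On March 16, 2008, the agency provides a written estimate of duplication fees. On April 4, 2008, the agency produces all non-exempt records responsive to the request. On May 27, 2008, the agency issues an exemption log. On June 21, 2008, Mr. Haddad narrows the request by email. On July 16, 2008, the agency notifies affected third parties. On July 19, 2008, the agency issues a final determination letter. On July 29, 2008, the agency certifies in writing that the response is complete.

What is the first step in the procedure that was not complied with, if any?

Step 2

Step 1 — counting 14 days from March 2, 2008 (when the request is received) gives a deadline of March 16, 2008; done March 3, 2008 — timely.
Step 2 — counting 10 days from March 3, 2008 (when the acknowledgement is issued) gives a deadline of March 13, 2008; done March 16, 2008 — 3 days late.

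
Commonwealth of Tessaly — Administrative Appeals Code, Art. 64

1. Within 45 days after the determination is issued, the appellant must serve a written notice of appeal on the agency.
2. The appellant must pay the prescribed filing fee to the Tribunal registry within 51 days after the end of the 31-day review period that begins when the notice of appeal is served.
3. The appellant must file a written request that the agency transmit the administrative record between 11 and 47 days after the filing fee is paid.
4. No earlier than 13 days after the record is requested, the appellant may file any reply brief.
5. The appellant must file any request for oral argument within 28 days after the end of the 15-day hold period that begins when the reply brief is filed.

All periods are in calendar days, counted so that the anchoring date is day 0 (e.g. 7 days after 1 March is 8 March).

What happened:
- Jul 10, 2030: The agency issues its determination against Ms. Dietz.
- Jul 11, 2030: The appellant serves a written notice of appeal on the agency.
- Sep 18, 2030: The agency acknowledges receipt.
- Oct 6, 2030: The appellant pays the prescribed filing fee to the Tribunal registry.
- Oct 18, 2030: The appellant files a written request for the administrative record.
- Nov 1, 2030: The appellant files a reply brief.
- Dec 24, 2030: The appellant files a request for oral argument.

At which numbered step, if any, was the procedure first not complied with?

(1) due by Jul 10, 2030 + 45 days = Aug 24, 2030; completed Jul 11, 2030, before the deadline.
(2) due by Aug 11, 2030 + 51 days = Oct 1, 2030; done Oct 6, 2030 — 5 days late.

Step 2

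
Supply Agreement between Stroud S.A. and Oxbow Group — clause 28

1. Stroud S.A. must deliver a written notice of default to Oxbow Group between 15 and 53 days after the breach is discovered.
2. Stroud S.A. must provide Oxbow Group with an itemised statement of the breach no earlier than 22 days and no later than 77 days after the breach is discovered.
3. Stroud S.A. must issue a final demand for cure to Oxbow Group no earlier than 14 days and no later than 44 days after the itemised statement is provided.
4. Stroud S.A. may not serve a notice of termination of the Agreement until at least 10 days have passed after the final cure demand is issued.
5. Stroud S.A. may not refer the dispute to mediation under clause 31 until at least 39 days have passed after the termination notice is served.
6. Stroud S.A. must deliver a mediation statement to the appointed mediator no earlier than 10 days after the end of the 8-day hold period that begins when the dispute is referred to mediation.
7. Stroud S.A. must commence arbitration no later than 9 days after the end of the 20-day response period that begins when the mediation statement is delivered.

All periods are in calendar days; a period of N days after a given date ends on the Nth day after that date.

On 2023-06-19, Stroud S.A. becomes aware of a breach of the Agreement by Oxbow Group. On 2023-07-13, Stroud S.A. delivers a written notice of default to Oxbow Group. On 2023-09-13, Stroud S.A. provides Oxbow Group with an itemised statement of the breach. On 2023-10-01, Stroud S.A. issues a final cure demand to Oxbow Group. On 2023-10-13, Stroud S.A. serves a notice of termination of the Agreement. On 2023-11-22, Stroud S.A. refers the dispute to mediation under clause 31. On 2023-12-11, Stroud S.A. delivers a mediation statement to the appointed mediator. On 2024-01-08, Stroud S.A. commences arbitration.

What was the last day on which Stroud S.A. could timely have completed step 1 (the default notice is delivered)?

2023-08-11

Step 1 runs from 2023-06-19, when the breach is discovered. The window is 15–53 days after 2023-06-19; it closes on 2023-08-11.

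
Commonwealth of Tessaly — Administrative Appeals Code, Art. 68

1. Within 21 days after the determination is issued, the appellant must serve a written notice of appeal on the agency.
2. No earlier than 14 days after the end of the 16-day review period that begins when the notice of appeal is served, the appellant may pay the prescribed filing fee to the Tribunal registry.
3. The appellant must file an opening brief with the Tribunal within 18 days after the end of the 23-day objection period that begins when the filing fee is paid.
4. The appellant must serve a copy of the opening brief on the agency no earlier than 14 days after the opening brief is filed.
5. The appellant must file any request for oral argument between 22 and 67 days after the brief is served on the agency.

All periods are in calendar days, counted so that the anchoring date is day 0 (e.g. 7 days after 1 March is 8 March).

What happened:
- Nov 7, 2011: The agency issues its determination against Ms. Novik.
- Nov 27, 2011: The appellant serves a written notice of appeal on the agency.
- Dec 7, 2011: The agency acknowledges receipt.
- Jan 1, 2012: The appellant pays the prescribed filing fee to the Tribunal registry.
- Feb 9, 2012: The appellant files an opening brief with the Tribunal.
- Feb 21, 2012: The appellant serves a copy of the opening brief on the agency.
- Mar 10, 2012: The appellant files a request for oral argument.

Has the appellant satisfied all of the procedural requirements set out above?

No

(1) due by Nov 7, 2011 + 21 days = Nov 28, 2011; Nov 27, 2011 is within that limit.
(2) permitted from Dec 13, 2011 + 14 days = Dec 27, 2011 onward; Jan 1, 2012 is on or after that date.
(3) due by Jan 24, 2012 + 18 days = Feb 11, 2012; Feb 9, 2012 is within that limit.
(4) permitted from Feb 9, 2012 + 14 days = Feb 23, 2012 onward; acted on Feb 21, 2012, 2 days prematurely.
The analysis stops there.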